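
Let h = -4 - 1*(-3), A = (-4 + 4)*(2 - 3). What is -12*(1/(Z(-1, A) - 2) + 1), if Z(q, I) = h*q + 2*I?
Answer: 0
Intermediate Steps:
A = 0 (A = 0*(-1) = 0)
h = -1 (h = -4 + 3 = -1)
Z(q, I) = -q + 2*I
-12*(1/(Z(-1, A) - 2) + 1) = -12*(1/((-1*(-1) + 2*0) - 2) + 1) = -12*(1/((1 + 0) - 2) + 1) = -12*(1/(1 - 2) + 1) = -12*(1/(-1) + 1) = -12*(-1 + 1) = -12*0 = 0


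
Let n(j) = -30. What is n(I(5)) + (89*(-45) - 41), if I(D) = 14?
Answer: -4076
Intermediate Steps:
n(I(5)) + (89*(-45) - 41) = -30 + (89*(-45) - 41) = -30 + (-4005 - 41) = -30 - 4046 = -4076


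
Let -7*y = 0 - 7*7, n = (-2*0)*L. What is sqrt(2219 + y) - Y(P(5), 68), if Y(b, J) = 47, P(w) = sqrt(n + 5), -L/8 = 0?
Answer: -47 + sqrt(2226) ≈ 0.18050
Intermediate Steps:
L = 0 (L = -8*0 = 0)
n = 0 (n = -2*0*0 = 0*0 = 0)
P(w) = sqrt(5) (P(w) = sqrt(0 + 5) = sqrt(5))
y = 7 (y = -(0 - 7*7)/7 = -(0 - 49)/7 = -1/7*(-49) = 7)
sqrt(2219 + y) - Y(P(5), 68) = sqrt(2219 + 7) - 1*47 = sqrt(2226) - 47 = -47 + sqrt(2226)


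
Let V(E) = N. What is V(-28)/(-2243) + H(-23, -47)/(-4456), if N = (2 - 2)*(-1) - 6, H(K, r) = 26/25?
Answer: 305041/124935100 ≈ 0.0024416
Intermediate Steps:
H(K, r) = 26/25 (H(K, r) = 26*(1/25) = 26/25)
N = -6 (N = 0*(-1) - 6 = 0 - 6 = -6)
V(E) = -6
V(-28)/(-2243) + H(-23, -47)/(-4456) = -6/(-2243) + (26/25)/(-4456) = -6*(-1/2243) + (26/25)*(-1/4456) = 6/2243 - 13/55700 = 305041/124935100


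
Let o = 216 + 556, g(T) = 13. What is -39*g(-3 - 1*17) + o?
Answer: 265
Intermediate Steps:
o = 772
-39*g(-3 - 1*17) + o = -39*13 + 772 = -507 + 772 = 265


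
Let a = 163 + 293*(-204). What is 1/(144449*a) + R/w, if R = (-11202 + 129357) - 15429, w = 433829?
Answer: 80410741711667/339587949332599 ≈ 0.23679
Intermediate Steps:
R = 102726 (R = 118155 - 15429 = 102726)
a = -59609 (a = 163 - 59772 = -59609)
1/(144449*a) + R/w = 1/(144449*(-59609)) + 102726/433829 = (1/144449)*(-1/59609) + 102726*(1/433829) = -1/8610460441 + 102726/433829 = 80410741711667/339587949332599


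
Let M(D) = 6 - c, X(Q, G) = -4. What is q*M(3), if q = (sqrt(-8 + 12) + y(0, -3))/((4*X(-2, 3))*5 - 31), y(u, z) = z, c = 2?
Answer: 4/111 ≈ 0.036036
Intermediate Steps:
M(D) = 4 (M(D) = 6 - 1*2 = 6 - 2 = 4)
q = 1/111 (q = (sqrt(-8 + 12) - 3)/((4*(-4))*5 - 31) = (sqrt(4) - 3)/(-16*5 - 31) = (2 - 3)/(-80 - 31) = -1/(-111) = -1*(-1/111) = 1/111 ≈ 0.0090090)
q*M(3) = (1/111)*4 = 4/111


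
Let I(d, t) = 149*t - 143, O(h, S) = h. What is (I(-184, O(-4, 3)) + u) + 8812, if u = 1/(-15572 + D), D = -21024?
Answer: 295439507/36596 ≈ 8073.0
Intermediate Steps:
I(d, t) = -143 + 149*t
u = -1/36596 (u = 1/(-15572 - 21024) = 1/(-36596) = -1/36596 ≈ -2.7325e-5)
(I(-184, O(-4, 3)) + u) + 8812 = ((-143 + 149*(-4)) - 1/36596) + 8812 = ((-143 - 596) - 1/36596) + 8812 = (-739 - 1/36596) + 8812 = -27044445/36596 + 8812 = 295439507/36596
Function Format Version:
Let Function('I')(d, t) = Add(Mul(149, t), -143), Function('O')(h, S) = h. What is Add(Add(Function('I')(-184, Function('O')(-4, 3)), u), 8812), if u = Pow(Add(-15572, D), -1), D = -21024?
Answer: Rational(295439507, 36596) ≈ 8073.0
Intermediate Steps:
Function('I')(d, t) = Add(-143, Mul(149, t))
u = Rational(-1, 36596) (u = Pow(Add(-15572, -21024), -1) = Pow(-36596, -1) = Rational(-1, 36596) ≈ -2.7325e-5)
Add(Add(Function('I')(-184, Function('O')(-4, 3)), u), 8812) = Add(Add(Add(-143, Mul(149, -4)), Rational(-1, 36596)), 8812) = Add(Add(Add(-143, -596), Rational(-1, 36596)), 8812) = Add(Add(-739, Rational(-1, 36596)), 8812) = Add(Rational(-27044445, 36596), 8812) = Rational(295439507, 36596)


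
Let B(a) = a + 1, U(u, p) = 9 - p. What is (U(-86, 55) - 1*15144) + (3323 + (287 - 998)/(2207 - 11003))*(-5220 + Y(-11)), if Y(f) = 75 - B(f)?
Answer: -50076243935/2932 ≈ -1.7079e+7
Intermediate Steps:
B(a) = 1 + a
Y(f) = 74 - f (Y(f) = 75 - (1 + f) = 75 + (-1 - f) = 74 - f)
(U(-86, 55) - 1*15144) + (3323 + (287 - 998)/(2207 - 11003))*(-5220 + Y(-11)) = ((9 - 1*55) - 1*15144) + (3323 + (287 - 998)/(2207 - 11003))*(-5220 + (74 - 1*(-11))) = ((9 - 55) - 15144) + (3323 - 711/(-8796))*(-5220 + (74 + 11)) = (-46 - 15144) + (3323 - 711*(-1/8796))*(-5220 + 85) = -15190 + (3323 + 237/2932)*(-5135) = -15190 + (9743273/2932)*(-5135) = -15190 - 50031706855/2932 = -50076243935/2932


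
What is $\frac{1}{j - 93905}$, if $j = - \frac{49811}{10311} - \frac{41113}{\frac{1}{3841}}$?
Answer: $- \frac{10311}{1629230209529} \approx -6.3288 \cdot 10^{-9}$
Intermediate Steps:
$j = - \frac{1628261955074}{10311}$ ($j = \left(-49811\right) \frac{1}{10311} - 41113 \frac{1}{\frac{1}{3841}} = - \frac{49811}{10311} - 157915033 = - \frac{1628261955074}{10311} \approx -1.5792 \cdot 10^{8}$)
$\frac{1}{j - 93905} = \frac{1}{- \frac{1628261955074}{10311} - 93905} = \frac{1}{- \frac{1629230209529}{10311}} = - \frac{10311}{1629230209529}$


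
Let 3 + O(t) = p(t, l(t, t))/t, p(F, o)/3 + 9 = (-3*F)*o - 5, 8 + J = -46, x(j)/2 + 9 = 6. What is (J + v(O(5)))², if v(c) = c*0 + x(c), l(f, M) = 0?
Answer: 3600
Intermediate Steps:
x(j) = -6 (x(j) = -18 + 2*6 = -18 + 12 = -6)
J = -54 (J = -8 - 46 = -54)
p(F, o) = -42 - 9*F*o (p(F, o) = -27 + 3*((-3*F)*o - 5) = -27 + 3*(-3*F*o - 5) = -27 + 3*(-5 - 3*F*o) = -27 + (-15 - 9*F*o) = -42 - 9*F*o)
O(t) = -3 - 42/t (O(t) = -3 + (-42 - 9*t*0)/t = -3 + (-42 + 0)/t = -3 - 42/t)
v(c) = -6 (v(c) = c*0 - 6 = 0 - 6 = -6)
(J + v(O(5)))² = (-54 - 6)² = (-60)² = 3600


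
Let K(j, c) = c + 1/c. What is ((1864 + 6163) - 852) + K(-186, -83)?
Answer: 588635/83 ≈ 7092.0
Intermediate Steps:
((1864 + 6163) - 852) + K(-186, -83) = ((1864 + 6163) - 852) + (-83 + 1/(-83)) = (8027 - 852) + (-83 - 1/83) = 7175 - 6890/83 = 588635/83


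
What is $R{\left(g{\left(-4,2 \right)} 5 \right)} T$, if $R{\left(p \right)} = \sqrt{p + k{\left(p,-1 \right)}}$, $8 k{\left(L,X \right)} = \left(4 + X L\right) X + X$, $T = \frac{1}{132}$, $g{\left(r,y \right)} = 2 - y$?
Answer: $\frac{i \sqrt{10}}{528} \approx 0.0059892 i$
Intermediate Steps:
$T = \frac{1}{132} \approx 0.0075758$
$k{\left(L,X \right)} = \frac{X}{8} + \frac{X \left(4 + L X\right)}{8}$ ($k{\left(L,X \right)} = \frac{\left(4 + X L\right) X + X}{8} = \frac{\left(4 + L X\right) X + X}{8} = \frac{X \left(4 + L X\right) + X}{8} = \frac{X + X \left(4 + L X\right)}{8} = \frac{X}{8} + \frac{X \left(4 + L X\right)}{8}$)
$R{\left(p \right)} = \sqrt{- \frac{5}{8} + \frac{9 p}{8}}$ ($R{\left(p \right)} = \sqrt{p + \frac{1}{8} \left(-1\right) \left(5 + p \left(-1\right)\right)} = \sqrt{p + \frac{1}{8} \left(-1\right) \left(5 - p\right)} = \sqrt{p + \left(- \frac{5}{8} + \frac{p}{8}\right)} = \sqrt{- \frac{5}{8} + \frac{9 p}{8}}$)
$R{\left(g{\left(-4,2 \right)} 5 \right)} T = \frac{\sqrt{-10 + 18 \left(2 - 2\right) 5}}{4} \cdot \frac{1}{132} = \frac{\sqrt{-10 + 18 \cdot 0 \cdot 5}}{4} \cdot \frac{1}{132} = \frac{\sqrt{-10 + 18 \cdot 0}}{4} \cdot \frac{1}{132} = \frac{\sqrt{-10 + 0}}{4} \cdot \frac{1}{132} = \frac{\sqrt{-10}}{4} \cdot \frac{1}{132} = \frac{i \sqrt{10}}{4} \cdot \frac{1}{132} = \frac{i \sqrt{10}}{528}$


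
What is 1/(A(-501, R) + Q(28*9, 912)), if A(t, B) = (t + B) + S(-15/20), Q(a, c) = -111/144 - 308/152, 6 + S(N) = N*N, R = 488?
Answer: -456/9683 ≈ -0.047093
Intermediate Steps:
S(N) = -6 + N² (S(N) = -6 + N*N = -6 + N²)
Q(a, c) = -2551/912 (Q(a, c) = -111*1/144 - 308*1/152 = -37/48 - 77/38 = -2551/912)
A(t, B) = -87/16 + B + t (A(t, B) = (t + B) + (-6 + (-15/20)²) = (B + t) + (-6 + (-15*1/20)²) = (B + t) + (-6 + (-¾)²) = (B + t) + (-6 + 9/16) = (B + t) - 87/16 = -87/16 + B + t)
1/(A(-501, R) + Q(28*9, 912)) = 1/((-87/16 + 488 - 501) - 2551/912) = 1/(-295/16 - 2551/912) = 1/(-9683/456) = -456/9683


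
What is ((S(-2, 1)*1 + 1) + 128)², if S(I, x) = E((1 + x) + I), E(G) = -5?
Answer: 15376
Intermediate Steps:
S(I, x) = -5
((S(-2, 1)*1 + 1) + 128)² = ((-5*1 + 1) + 128)² = ((-5 + 1) + 128)² = (-4 + 128)² = 124² = 15376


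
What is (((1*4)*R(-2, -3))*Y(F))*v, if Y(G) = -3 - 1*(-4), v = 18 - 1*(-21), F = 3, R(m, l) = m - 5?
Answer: -1092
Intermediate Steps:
R(m, l) = -5 + m
v = 39 (v = 18 + 21 = 39)
Y(G) = 1 (Y(G) = -3 + 4 = 1)
(((1*4)*R(-2, -3))*Y(F))*v = (((1*4)*(-5 - 2))*1)*39 = ((4*(-7))*1)*39 = -28*1*39 = -28*39 = -1092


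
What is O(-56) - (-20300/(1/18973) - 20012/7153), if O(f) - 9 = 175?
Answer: 2754992876864/7153 ≈ 3.8515e+8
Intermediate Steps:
O(f) = 184 (O(f) = 9 + 175 = 184)
O(-56) - (-20300/(1/18973) - 20012/7153) = 184 - (-20300/(1/18973) - 20012/7153) = 184 - (-20300/1/18973 - 20012*1/7153) = 184 - (-20300*18973 - 20012/7153) = 184 - (-385151900 - 20012/7153) = 184 - 1*(-2754991560712/7153) = 184 + 2754991560712/7153 = 2754992876864/7153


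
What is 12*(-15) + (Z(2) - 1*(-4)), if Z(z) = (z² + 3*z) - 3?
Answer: -169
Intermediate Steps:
Z(z) = -3 + z² + 3*z
12*(-15) + (Z(2) - 1*(-4)) = 12*(-15) + ((-3 + 2² + 3*2) - 1*(-4)) = -180 + ((-3 + 4 + 6) + 4) = -180 + (7 + 4) = -180 + 11 = -169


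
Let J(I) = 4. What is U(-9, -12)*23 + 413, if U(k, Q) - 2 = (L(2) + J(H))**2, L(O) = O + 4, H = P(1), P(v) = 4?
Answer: 2759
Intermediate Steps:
H = 4
L(O) = 4 + O
U(k, Q) = 102 (U(k, Q) = 2 + ((4 + 2) + 4)**2 = 2 + (6 + 4)**2 = 2 + 10**2 = 2 + 100 = 102)
U(-9, -12)*23 + 413 = 102*23 + 413 = 2346 + 413 = 2759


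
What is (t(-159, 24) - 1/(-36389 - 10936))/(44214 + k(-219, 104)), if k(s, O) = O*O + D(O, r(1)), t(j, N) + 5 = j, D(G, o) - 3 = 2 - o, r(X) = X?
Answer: -1108757/372069150 ≈ -0.0029800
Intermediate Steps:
D(G, o) = 5 - o (D(G, o) = 3 + (2 - o) = 5 - o)
t(j, N) = -5 + j
k(s, O) = 4 + O**2 (k(s, O) = O*O + (5 - 1*1) = O**2 + (5 - 1) = O**2 + 4 = 4 + O**2)
(t(-159, 24) - 1/(-36389 - 10936))/(44214 + k(-219, 104)) = ((-5 - 159) - 1/(-36389 - 10936))/(44214 + (4 + 104**2)) = (-164 - 1/(-47325))/(44214 + (4 + 10816)) = (-164 - 1*(-1/47325))/(44214 + 10820) = (-164 + 1/47325)/55034 = -7761299/47325*1/55034 = -1108757/372069150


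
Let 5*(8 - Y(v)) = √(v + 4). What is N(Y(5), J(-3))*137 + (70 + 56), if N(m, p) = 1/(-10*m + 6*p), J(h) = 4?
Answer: 6163/50 ≈ 123.26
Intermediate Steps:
Y(v) = 8 - √(4 + v)/5 (Y(v) = 8 - √(v + 4)/5 = 8 - √(4 + v)/5)
N(Y(5), J(-3))*137 + (70 + 56) = (1/(2*(-5*(8 - √(4 + 5)/5) + 3*4)))*137 + (70 + 56) = (1/(2*(-5*(8 - √9/5) + 12)))*137 + 126 = (1/(2*(-5*(8 - ⅕*3) + 12)))*137 + 126 = (1/(2*(-5*(8 - ⅗) + 12)))*137 + 126 = (1/(2*(-5*37/5 + 12)))*137 + 126 = (1/(2*(-37 + 12)))*137 + 126 = ((½)/(-25))*137 + 126 = ((½)*(-1/25))*137 + 126 = -1/50*137 + 126 = -137/50 + 126 = 6163/50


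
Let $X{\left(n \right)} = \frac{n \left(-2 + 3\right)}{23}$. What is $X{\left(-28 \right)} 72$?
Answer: $- \frac{2016}{23} \approx -87.652$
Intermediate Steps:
$X{\left(n \right)} = \frac{n}{23}$ ($X{\left(n \right)} = n 1 \cdot \frac{1}{23} = n \frac{1}{23} = \frac{n}{23}$)
$X{\left(-28 \right)} 72 = \frac{1}{23} \left(-28\right) 72 = \left(- \frac{28}{23}\right) 72 = - \frac{2016}{23}$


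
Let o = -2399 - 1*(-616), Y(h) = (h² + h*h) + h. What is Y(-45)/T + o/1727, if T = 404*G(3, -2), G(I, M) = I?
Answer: 1585213/697708 ≈ 2.2720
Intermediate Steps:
T = 1212 (T = 404*3 = 1212)
Y(h) = h + 2*h² (Y(h) = (h² + h²) + h = 2*h² + h = h + 2*h²)
o = -1783 (o = -2399 + 616 = -1783)
Y(-45)/T + o/1727 = -45*(1 + 2*(-45))/1212 - 1783/1727 = -45*(1 - 90)*(1/1212) - 1783*1/1727 = -45*(-89)*(1/1212) - 1783/1727 = 4005*(1/1212) - 1783/1727 = 1335/404 - 1783/1727 = 1585213/697708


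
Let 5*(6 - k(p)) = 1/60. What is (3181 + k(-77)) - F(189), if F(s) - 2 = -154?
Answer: 1001699/300 ≈ 3339.0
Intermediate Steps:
k(p) = 1799/300 (k(p) = 6 - ⅕/60 = 6 - ⅕*1/60 = 6 - 1/300 = 1799/300)
F(s) = -152 (F(s) = 2 - 154 = -152)
(3181 + k(-77)) - F(189) = (3181 + 1799/300) - 1*(-152) = 956099/300 + 152 = 1001699/300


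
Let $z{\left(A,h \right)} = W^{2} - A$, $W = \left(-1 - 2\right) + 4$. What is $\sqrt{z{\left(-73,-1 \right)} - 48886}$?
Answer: $2 i \sqrt{12203} \approx 220.93 i$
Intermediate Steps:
$W = 1$ ($W = -3 + 4 = 1$)
$z{\left(A,h \right)} = 1 - A$ ($z{\left(A,h \right)} = 1^{2} - A = 1 - A$)
$\sqrt{z{\left(-73,-1 \right)} - 48886} = \sqrt{\left(1 - -73\right) - 48886} = \sqrt{\left(1 + 73\right) - 48886} = \sqrt{74 - 48886} = \sqrt{-48812} = 2 i \sqrt{12203}$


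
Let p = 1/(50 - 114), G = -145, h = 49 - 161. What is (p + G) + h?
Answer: -16449/64 ≈ -257.02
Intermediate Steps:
h = -112
p = -1/64 (p = 1/(-64) = -1/64 ≈ -0.015625)
(p + G) + h = (-1/64 - 145) - 112 = -9281/64 - 112 = -16449/64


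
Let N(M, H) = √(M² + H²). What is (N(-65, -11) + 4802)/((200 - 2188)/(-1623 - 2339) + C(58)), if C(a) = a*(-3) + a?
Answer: -679483/16343 - 283*√4346/32686 ≈ -42.147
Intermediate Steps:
C(a) = -2*a (C(a) = -3*a + a = -2*a)
N(M, H) = √(H² + M²)
(N(-65, -11) + 4802)/((200 - 2188)/(-1623 - 2339) + C(58)) = (√((-11)² + (-65)²) + 4802)/((200 - 2188)/(-1623 - 2339) - 2*58) = (√(121 + 4225) + 4802)/(-1988/(-3962) - 116) = (√4346 + 4802)/(-1988*(-1/3962) - 116) = (4802 + √4346)/(142/283 - 116) = (4802 + √4346)/(-32686/283) = (4802 + √4346)*(-283/32686) = -679483/16343 - 283*√4346/32686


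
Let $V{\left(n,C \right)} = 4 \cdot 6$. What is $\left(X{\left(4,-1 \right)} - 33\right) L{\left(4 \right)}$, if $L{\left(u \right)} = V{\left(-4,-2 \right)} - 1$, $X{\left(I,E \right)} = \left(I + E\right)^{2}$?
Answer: $-552$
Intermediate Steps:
$V{\left(n,C \right)} = 24$
$X{\left(I,E \right)} = \left(E + I\right)^{2}$
$L{\left(u \right)} = 23$ ($L{\left(u \right)} = 24 - 1 = 23$)
$\left(X{\left(4,-1 \right)} - 33\right) L{\left(4 \right)} = \left(\left(-1 + 4\right)^{2} - 33\right) 23 = \left(3^{2} - 33\right) 23 = \left(9 - 33\right) 23 = \left(-24\right) 23 = -552$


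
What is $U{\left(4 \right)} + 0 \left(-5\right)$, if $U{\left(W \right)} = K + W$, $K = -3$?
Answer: $1$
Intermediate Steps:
$U{\left(W \right)} = -3 + W$
$U{\left(4 \right)} + 0 \left(-5\right) = \left(-3 + 4\right) + 0 \left(-5\right) = 1 + 0 = 1$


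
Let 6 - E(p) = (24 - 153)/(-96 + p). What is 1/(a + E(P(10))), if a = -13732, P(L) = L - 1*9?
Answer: -95/1304099 ≈ -7.2847e-5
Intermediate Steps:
P(L) = -9 + L (P(L) = L - 9 = -9 + L)
E(p) = 6 + 129/(-96 + p) (E(p) = 6 - (24 - 153)/(-96 + p) = 6 - (-129)/(-96 + p) = 6 + 129/(-96 + p))
1/(a + E(P(10))) = 1/(-13732 + 3*(-149 + 2*(-9 + 10))/(-96 + (-9 + 10))) = 1/(-13732 + 3*(-149 + 2*1)/(-96 + 1)) = 1/(-13732 + 3*(-149 + 2)/(-95)) = 1/(-13732 + 3*(-1/95)*(-147)) = 1/(-13732 + 441/95) = 1/(-1304099/95) = -95/1304099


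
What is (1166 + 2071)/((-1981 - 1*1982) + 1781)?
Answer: -3237/2182 ≈ -1.4835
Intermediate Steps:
(1166 + 2071)/((-1981 - 1*1982) + 1781) = 3237/((-1981 - 1982) + 1781) = 3237/(-3963 + 1781) = 3237/(-2182) = 3237*(-1/2182) = -3237/2182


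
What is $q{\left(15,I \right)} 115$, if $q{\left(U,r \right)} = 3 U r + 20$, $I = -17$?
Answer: $-85675$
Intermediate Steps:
$q{\left(U,r \right)} = 20 + 3 U r$ ($q{\left(U,r \right)} = 3 U r + 20 = 20 + 3 U r$)
$q{\left(15,I \right)} 115 = \left(20 + 3 \cdot 15 \left(-17\right)\right) 115 = \left(20 - 765\right) 115 = \left(-745\right) 115 = -85675$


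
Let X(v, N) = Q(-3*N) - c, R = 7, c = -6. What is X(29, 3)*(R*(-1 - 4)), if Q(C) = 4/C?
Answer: -1750/9 ≈ -194.44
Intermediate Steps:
X(v, N) = 6 - 4/(3*N) (X(v, N) = 4/((-3*N)) - 1*(-6) = 4*(-1/(3*N)) + 6 = -4/(3*N) + 6 = 6 - 4/(3*N))
X(29, 3)*(R*(-1 - 4)) = (6 - 4/3/3)*(7*(-1 - 4)) = (6 - 4/3*1/3)*(7*(-5)) = (6 - 4/9)*(-35) = (50/9)*(-35) = -1750/9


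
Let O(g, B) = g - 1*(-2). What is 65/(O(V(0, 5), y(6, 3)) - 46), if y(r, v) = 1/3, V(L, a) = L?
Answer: -65/44 ≈ -1.4773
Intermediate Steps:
y(r, v) = 1/3
O(g, B) = 2 + g (O(g, B) = g + 2 = 2 + g)
65/(O(V(0, 5), y(6, 3)) - 46) = 65/((2 + 0) - 46) = 65/(2 - 46) = 65/(-44) = -1/44*65 = -65/44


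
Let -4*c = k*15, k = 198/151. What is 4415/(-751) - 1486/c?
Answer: 330471497/1115235 ≈ 296.32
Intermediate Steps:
k = 198/151 (k = 198*(1/151) = 198/151 ≈ 1.3113)
c = -1485/302 (c = -99*15/302 = -¼*2970/151 = -1485/302 ≈ -4.9172)
4415/(-751) - 1486/c = 4415/(-751) - 1486/(-1485/302) = 4415*(-1/751) - 1486*(-302/1485) = -4415/751 + 448772/1485 = 330471497/1115235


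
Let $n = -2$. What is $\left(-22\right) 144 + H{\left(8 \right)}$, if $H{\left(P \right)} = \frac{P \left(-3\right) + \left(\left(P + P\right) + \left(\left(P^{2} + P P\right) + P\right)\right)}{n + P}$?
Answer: $- \frac{9440}{3} \approx -3146.7$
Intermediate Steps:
$H{\left(P \right)} = \frac{2 P^{2}}{-2 + P}$ ($H{\left(P \right)} = \frac{P \left(-3\right) + \left(\left(P + P\right) + \left(\left(P^{2} + P P\right) + P\right)\right)}{-2 + P} = \frac{- 3 P + \left(2 P + \left(\left(P^{2} + P^{2}\right) + P\right)\right)}{-2 + P} = \frac{- 3 P + \left(2 P + \left(2 P^{2} + P\right)\right)}{-2 + P} = \frac{- 3 P + \left(2 P + \left(P + 2 P^{2}\right)\right)}{-2 + P} = \frac{- 3 P + \left(2 P^{2} + 3 P\right)}{-2 + P} = \frac{2 P^{2}}{-2 + P}$)
$\left(-22\right) 144 + H{\left(8 \right)} = \left(-22\right) 144 + \frac{2 \cdot 8^{2}}{-2 + 8} = -3168 + 2 \cdot 64 \cdot \frac{1}{6} = -3168 + \frac{64}{3} = - \frac{9440}{3}$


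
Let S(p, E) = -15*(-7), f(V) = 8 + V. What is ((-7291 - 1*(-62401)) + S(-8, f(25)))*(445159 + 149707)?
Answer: 32845526190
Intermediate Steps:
S(p, E) = 105
((-7291 - 1*(-62401)) + S(-8, f(25)))*(445159 + 149707) = ((-7291 - 1*(-62401)) + 105)*(445159 + 149707) = ((-7291 + 62401) + 105)*594866 = (55110 + 105)*594866 = 55215*594866 = 32845526190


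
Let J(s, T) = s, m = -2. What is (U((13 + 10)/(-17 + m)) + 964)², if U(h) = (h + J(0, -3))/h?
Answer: 931225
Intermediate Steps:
U(h) = 1 (U(h) = (h + 0)/h = h/h = 1)
(U((13 + 10)/(-17 + m)) + 964)² = (1 + 964)² = 965² = 931225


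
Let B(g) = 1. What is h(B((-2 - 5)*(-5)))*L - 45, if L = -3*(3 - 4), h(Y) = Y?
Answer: -42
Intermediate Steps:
L = 3 (L = -3*(-1) = 3)
h(B((-2 - 5)*(-5)))*L - 45 = 1*3 - 45 = 3 - 45 = -42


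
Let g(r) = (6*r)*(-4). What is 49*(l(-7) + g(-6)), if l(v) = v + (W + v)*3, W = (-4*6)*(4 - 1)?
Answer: -4900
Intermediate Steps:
g(r) = -24*r
W = -72 (W = -24*3 = -72)
l(v) = -216 + 4*v (l(v) = v + (-72 + v)*3 = v + (-216 + 3*v) = -216 + 4*v)
49*(l(-7) + g(-6)) = 49*((-216 + 4*(-7)) - 24*(-6)) = 49*((-216 - 28) + 144) = 49*(-244 + 144) = 49*(-100) = -4900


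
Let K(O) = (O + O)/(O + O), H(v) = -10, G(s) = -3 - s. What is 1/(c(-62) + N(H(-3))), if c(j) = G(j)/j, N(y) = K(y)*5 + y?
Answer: -62/369 ≈ -0.16802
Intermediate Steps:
K(O) = 1 (K(O) = (2*O)/((2*O)) = (2*O)*(1/(2*O)) = 1)
N(y) = 5 + y (N(y) = 1*5 + y = 5 + y)
c(j) = (-3 - j)/j
1/(c(-62) + N(H(-3))) = 1/((-3 - 1*(-62))/(-62) + (5 - 10)) = 1/(-(-3 + 62)/62 - 5) = 1/(-1/62*59 - 5) = 1/(-59/62 - 5) = 1/(-369/62) = -62/369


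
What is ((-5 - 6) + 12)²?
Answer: 1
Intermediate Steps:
((-5 - 6) + 12)² = (-11 + 12)² = 1² = 1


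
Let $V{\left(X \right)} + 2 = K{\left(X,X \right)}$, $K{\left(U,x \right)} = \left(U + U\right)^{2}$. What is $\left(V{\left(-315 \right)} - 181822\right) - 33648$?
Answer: $181428$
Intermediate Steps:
$K{\left(U,x \right)} = 4 U^{2}$ ($K{\left(U,x \right)} = \left(2 U\right)^{2} = 4 U^{2}$)
$V{\left(X \right)} = -2 + 4 X^{2}$
$\left(V{\left(-315 \right)} - 181822\right) - 33648 = \left(\left(-2 + 4 \left(-315\right)^{2}\right) - 181822\right) - 33648 = \left(\left(-2 + 4 \cdot 99225\right) - 181822\right) - 33648 = \left(\left(-2 + 396900\right) - 181822\right) - 33648 = \left(396898 - 181822\right) - 33648 = 215076 - 33648 = 181428$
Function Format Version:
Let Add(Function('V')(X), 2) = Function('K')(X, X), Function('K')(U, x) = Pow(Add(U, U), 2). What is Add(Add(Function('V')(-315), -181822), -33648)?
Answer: 181428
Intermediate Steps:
Function('K')(U, x) = Mul(4, Pow(U, 2)) (Function('K')(U, x) = Pow(Mul(2, U), 2) = Mul(4, Pow(U, 2)))
Function('V')(X) = Add(-2, Mul(4, Pow(X, 2)))
Add(Add(Function('V')(-315), -181822), -33648) = Add(Add(Add(-2, Mul(4, Pow(-315, 2))), -181822), -33648) = Add(Add(Add(-2, Mul(4, 99225)), -181822), -33648) = Add(Add(Add(-2, 396900), -181822), -33648) = Add(Add(396898, -181822), -33648) = Add(215076, -33648) = 181428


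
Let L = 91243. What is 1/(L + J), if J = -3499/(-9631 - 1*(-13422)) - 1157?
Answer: 3791/341512527 ≈ 1.1101e-5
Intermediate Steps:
J = -4389686/3791 (J = -3499/(-9631 + 13422) - 1157 = -3499/3791 - 1157 = -4389686/3791 ≈ -1157.9)
1/(L + J) = 1/(91243 - 4389686/3791) = 1/(341512527/3791) = 3791/341512527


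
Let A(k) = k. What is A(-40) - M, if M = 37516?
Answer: -37556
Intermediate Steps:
A(-40) - M = -40 - 1*37516 = -40 - 37516 = -37556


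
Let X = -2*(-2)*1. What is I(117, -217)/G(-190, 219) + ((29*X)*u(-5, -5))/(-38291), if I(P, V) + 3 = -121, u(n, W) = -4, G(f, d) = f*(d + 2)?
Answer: 12115722/803919545 ≈ 0.015071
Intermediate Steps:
G(f, d) = f*(2 + d)
X = 4 (X = 4*1 = 4)
I(P, V) = -124 (I(P, V) = -3 - 121 = -124)
I(117, -217)/G(-190, 219) + ((29*X)*u(-5, -5))/(-38291) = -124*(-1/(190*(2 + 219))) + ((29*4)*(-4))/(-38291) = -124/((-190*221)) + (116*(-4))*(-1/38291) = -124/(-41990) - 464*(-1/38291) = -124*(-1/41990) + 464/38291 = 62/20995 + 464/38291 = 12115722/803919545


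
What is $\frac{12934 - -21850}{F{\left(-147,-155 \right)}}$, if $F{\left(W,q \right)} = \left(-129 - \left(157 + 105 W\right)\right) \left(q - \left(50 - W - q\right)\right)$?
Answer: $- \frac{34784}{7680543} \approx -0.0045288$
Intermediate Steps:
$F{\left(W,q \right)} = \left(-286 - 105 W\right) \left(-50 + W + 2 q\right)$ ($F{\left(W,q \right)} = \left(-129 - \left(157 + 105 W\right)\right) \left(q + \left(-50 + W + q\right)\right) = \left(-286 - 105 W\right) \left(-50 + W + 2 q\right)$)
$\frac{12934 - -21850}{F{\left(-147,-155 \right)}} = \frac{12934 - -21850}{14300 - -88660 - 105 \left(-147\right)^{2} + 4964 \left(-147\right) - \left(-30870\right) \left(-155\right)} = \frac{12934 + 21850}{14300 + 88660 - 2268945 - 729708 - 4784850} = \frac{34784}{14300 + 88660 - 2268945 - 729708 - 4784850} = \frac{34784}{-7680543} = 34784 \left(- \frac{1}{7680543}\right) = - \frac{34784}{7680543}$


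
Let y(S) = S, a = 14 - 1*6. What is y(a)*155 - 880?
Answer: 360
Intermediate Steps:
a = 8 (a = 14 - 6 = 8)
y(a)*155 - 880 = 8*155 - 880 = 1240 - 880 = 360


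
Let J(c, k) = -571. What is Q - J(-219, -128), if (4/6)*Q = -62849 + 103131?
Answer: 60994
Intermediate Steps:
Q = 60423 (Q = 3*(-62849 + 103131)/2 = (3/2)*40282 = 60423)
Q - J(-219, -128) = 60423 - 1*(-571) = 60423 + 571 = 60994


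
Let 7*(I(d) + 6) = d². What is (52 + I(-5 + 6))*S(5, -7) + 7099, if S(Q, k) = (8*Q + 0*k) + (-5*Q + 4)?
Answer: 55830/7 ≈ 7975.7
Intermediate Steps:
S(Q, k) = 4 + 3*Q (S(Q, k) = (8*Q + 0) + (4 - 5*Q) = 8*Q + (4 - 5*Q) = 4 + 3*Q)
I(d) = -6 + d²/7
(52 + I(-5 + 6))*S(5, -7) + 7099 = (52 + (-6 + (-5 + 6)²/7))*(4 + 3*5) + 7099 = (52 + (-6 + (⅐)*1²))*(4 + 15) + 7099 = (52 + (-6 + (⅐)*1))*19 + 7099 = (52 + (-6 + ⅐))*19 + 7099 = (52 - 41/7)*19 + 7099 = (323/7)*19 + 7099 = 6137/7 + 7099 = 55830/7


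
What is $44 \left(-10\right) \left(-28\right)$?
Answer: $12320$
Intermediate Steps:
$44 \left(-10\right) \left(-28\right) = \left(-440\right) \left(-28\right) = 12320$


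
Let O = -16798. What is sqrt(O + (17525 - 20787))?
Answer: 2*I*sqrt(5015) ≈ 141.63*I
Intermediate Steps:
sqrt(O + (17525 - 20787)) = sqrt(-16798 + (17525 - 20787)) = sqrt(-16798 - 3262) = sqrt(-20060) = 2*I*sqrt(5015)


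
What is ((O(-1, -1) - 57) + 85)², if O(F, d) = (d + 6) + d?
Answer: 1024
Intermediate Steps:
O(F, d) = 6 + 2*d (O(F, d) = (6 + d) + d = 6 + 2*d)
((O(-1, -1) - 57) + 85)² = (((6 + 2*(-1)) - 57) + 85)² = (((6 - 2) - 57) + 85)² = ((4 - 57) + 85)² = (-53 + 85)² = 32² = 1024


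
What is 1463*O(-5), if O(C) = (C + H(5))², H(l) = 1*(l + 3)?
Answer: 13167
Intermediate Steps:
H(l) = 3 + l (H(l) = 1*(3 + l) = 3 + l)
O(C) = (8 + C)² (O(C) = (C + (3 + 5))² = (C + 8)² = (8 + C)²)
1463*O(-5) = 1463*(8 - 5)² = 1463*3² = 1463*9 = 13167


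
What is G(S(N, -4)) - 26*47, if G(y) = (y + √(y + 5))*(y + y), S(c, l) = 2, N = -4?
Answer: -1214 + 4*√7 ≈ -1203.4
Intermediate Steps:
G(y) = 2*y*(y + √(5 + y)) (G(y) = (y + √(5 + y))*(2*y) = 2*y*(y + √(5 + y)))
G(S(N, -4)) - 26*47 = 2*2*(2 + √(5 + 2)) - 26*47 = 2*2*(2 + √7) - 1222 = (8 + 4*√7) - 1222 = -1214 + 4*√7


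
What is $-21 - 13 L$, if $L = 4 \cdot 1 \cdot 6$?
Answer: $-333$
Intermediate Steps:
$L = 24$ ($L = 4 \cdot 6 = 24$)
$-21 - 13 L = -21 - 312 = -333$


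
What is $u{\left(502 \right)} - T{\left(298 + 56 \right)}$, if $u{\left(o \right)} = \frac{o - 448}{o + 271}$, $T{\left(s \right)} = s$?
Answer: $- \frac{273588}{773} \approx -353.93$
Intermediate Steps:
$u{\left(o \right)} = \frac{-448 + o}{271 + o}$
$u{\left(502 \right)} - T{\left(298 + 56 \right)} = \frac{-448 + 502}{271 + 502} - \left(298 + 56\right) = \frac{1}{773} \cdot 54 - 354 = \frac{54}{773} - 354 = - \frac{273588}{773}$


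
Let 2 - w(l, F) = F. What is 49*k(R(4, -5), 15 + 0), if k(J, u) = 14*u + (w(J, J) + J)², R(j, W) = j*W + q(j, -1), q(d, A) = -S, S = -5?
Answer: 10486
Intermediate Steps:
w(l, F) = 2 - F
q(d, A) = 5 (q(d, A) = -1*(-5) = 5)
R(j, W) = 5 + W*j (R(j, W) = j*W + 5 = W*j + 5 = 5 + W*j)
k(J, u) = 4 + 14*u (k(J, u) = 14*u + ((2 - J) + J)² = 14*u + 2² = 14*u + 4 = 4 + 14*u)
49*k(R(4, -5), 15 + 0) = 49*(4 + 14*(15 + 0)) = 49*(4 + 14*15) = 49*(4 + 210) = 49*214 = 10486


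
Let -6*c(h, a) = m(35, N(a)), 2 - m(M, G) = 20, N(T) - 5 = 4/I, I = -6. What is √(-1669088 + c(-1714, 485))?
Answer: I*√1669085 ≈ 1291.9*I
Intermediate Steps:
N(T) = 13/3 (N(T) = 5 + 4/(-6) = 5 + 4*(-⅙) = 5 - ⅔ = 13/3)
m(M, G) = -18 (m(M, G) = 2 - 1*20 = 2 - 20 = -18)
c(h, a) = 3 (c(h, a) = -⅙*(-18) = 3)
√(-1669088 + c(-1714, 485)) = √(-1669088 + 3) = √(-1669085) = I*√1669085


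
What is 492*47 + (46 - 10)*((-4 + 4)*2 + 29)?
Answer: 24168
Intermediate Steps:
492*47 + (46 - 10)*((-4 + 4)*2 + 29) = 23124 + 36*(0*2 + 29) = 23124 + 36*(0 + 29) = 23124 + 36*29 = 23124 + 1044 = 24168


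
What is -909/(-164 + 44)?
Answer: 303/40 ≈ 7.5750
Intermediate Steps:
-909/(-164 + 44) = -909/(-120) = -909*(-1/120) = 303/40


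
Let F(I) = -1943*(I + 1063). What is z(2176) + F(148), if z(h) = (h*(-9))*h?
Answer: -44967757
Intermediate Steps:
z(h) = -9*h² (z(h) = (-9*h)*h = -9*h²)
F(I) = -2065409 - 1943*I (F(I) = -1943*(1063 + I) = -2065409 - 1943*I)
z(2176) + F(148) = -9*2176² + (-2065409 - 1943*148) = -9*4734976 + (-2065409 - 287564) = -42614784 - 2352973 = -44967757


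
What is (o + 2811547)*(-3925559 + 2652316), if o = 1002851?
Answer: -4856655552714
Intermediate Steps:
(o + 2811547)*(-3925559 + 2652316) = (1002851 + 2811547)*(-3925559 + 2652316) = 3814398*(-1273243) = -4856655552714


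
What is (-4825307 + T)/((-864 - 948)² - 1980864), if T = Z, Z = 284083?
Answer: -567653/162810 ≈ -3.4866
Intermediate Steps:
T = 284083
(-4825307 + T)/((-864 - 948)² - 1980864) = (-4825307 + 284083)/((-864 - 948)² - 1980864) = -4541224/((-1812)² - 1980864) = -4541224/(3283344 - 1980864) = -4541224/1302480 = -4541224*1/1302480 = -567653/162810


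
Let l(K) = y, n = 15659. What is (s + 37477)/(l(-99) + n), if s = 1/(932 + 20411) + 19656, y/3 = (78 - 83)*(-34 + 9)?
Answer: 609694810/171106831 ≈ 3.5632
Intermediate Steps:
y = 375 (y = 3*((78 - 83)*(-34 + 9)) = 3*(-5*(-25)) = 3*125 = 375)
s = 419518009/21343 (s = 1/21343 + 19656 = 419518009/21343 ≈ 19656.)
l(K) = 375
(s + 37477)/(l(-99) + n) = (419518009/21343 + 37477)/(375 + 15659) = (1219389620/21343)/16034 = (1219389620/21343)*(1/16034) = 609694810/171106831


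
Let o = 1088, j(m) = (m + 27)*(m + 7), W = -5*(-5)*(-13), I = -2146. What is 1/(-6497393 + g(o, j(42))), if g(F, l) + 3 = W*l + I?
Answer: -1/7598367 ≈ -1.3161e-7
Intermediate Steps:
W = -325 (W = 25*(-13) = -325)
j(m) = (7 + m)*(27 + m) (j(m) = (27 + m)*(7 + m) = (7 + m)*(27 + m))
g(F, l) = -2149 - 325*l (g(F, l) = -3 + (-325*l - 2146) = -3 + (-2146 - 325*l) = -2149 - 325*l)
1/(-6497393 + g(o, j(42))) = 1/(-6497393 + (-2149 - 325*(189 + 42**2 + 34*42))) = 1/(-6497393 + (-2149 - 325*(189 + 1764 + 1428))) = 1/(-6497393 + (-2149 - 325*3381)) = 1/(-6497393 + (-2149 - 1098825)) = 1/(-6497393 - 1100974) = 1/(-7598367) = -1/7598367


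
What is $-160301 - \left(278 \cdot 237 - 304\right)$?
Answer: $-225883$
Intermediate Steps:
$-160301 - \left(278 \cdot 237 - 304\right) = -160301 - \left(65886 - 304\right) = -160301 - 65582 = -225883$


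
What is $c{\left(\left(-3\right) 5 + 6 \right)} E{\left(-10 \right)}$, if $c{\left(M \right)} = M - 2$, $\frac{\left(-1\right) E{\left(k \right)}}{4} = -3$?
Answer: $-132$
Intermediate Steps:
$E{\left(k \right)} = 12$ ($E{\left(k \right)} = \left(-4\right) \left(-3\right) = 12$)
$c{\left(M \right)} = -2 + M$
$c{\left(\left(-3\right) 5 + 6 \right)} E{\left(-10 \right)} = \left(-2 + \left(\left(-3\right) 5 + 6\right)\right) 12 = \left(-2 + \left(-15 + 6\right)\right) 12 = \left(-2 - 9\right) 12 = \left(-11\right) 12 = -132$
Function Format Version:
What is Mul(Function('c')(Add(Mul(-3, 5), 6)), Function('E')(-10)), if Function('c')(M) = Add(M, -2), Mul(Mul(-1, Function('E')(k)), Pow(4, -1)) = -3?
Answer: -132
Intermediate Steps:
Function('E')(k) = 12 (Function('E')(k) = Mul(-4, -3) = 12)
Function('c')(M) = Add(-2, M)
Mul(Function('c')(Add(Mul(-3, 5), 6)), Function('E')(-10)) = Mul(Add(-2, Add(Mul(-3, 5), 6)), 12) = Mul(Add(-2, Add(-15, 6)), 12) = Mul(Add(-2, -9), 12) = Mul(-11, 12) = -132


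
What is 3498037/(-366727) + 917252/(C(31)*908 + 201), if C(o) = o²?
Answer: -2716667140989/320075291603 ≈ -8.4876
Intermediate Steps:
3498037/(-366727) + 917252/(C(31)*908 + 201) = 3498037/(-366727) + 917252/(31²*908 + 201) = 3498037*(-1/366727) + 917252/(961*908 + 201) = -3498037/366727 + 917252/(872588 + 201) = -3498037/366727 + 917252/872789 = -2716667140989/320075291603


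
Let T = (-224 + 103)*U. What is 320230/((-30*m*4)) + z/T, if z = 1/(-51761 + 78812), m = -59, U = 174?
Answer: 3039685892939/67204746972 ≈ 45.230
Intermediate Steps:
T = -21054 (T = (-224 + 103)*174 = -121*174 = -21054)
z = 1/27051 ≈ 3.6967e-5
320230/((-30*m*4)) + z/T = 320230/((-30*(-59)*4)) + (1/27051)/(-21054) = 320230/((1770*4)) + (1/27051)*(-1/21054) = 320230/7080 - 1/569531754 = 320230*(1/7080) - 1/569531754 = 32023/708 - 1/569531754 = 3039685892939/67204746972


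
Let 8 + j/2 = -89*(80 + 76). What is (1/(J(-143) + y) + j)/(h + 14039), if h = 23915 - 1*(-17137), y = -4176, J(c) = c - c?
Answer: -116025985/230060016 ≈ -0.50433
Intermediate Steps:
J(c) = 0
j = -27784 (j = -16 + 2*(-89*(80 + 76)) = -16 + 2*(-89*156) = -16 + 2*(-13884) = -16 - 27768 = -27784)
h = 41052 (h = 23915 + 17137 = 41052)
(1/(J(-143) + y) + j)/(h + 14039) = (1/(0 - 4176) - 27784)/(41052 + 14039) = (1/(-4176) - 27784)/55091 = (-1/4176 - 27784)*(1/55091) = -116025985/4176*1/55091 = -116025985/230060016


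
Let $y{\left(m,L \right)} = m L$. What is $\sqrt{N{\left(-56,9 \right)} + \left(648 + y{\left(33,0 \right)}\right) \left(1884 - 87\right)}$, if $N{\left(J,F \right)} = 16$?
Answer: $2 \sqrt{291118} \approx 1079.1$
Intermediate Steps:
$y{\left(m,L \right)} = L m$
$\sqrt{N{\left(-56,9 \right)} + \left(648 + y{\left(33,0 \right)}\right) \left(1884 - 87\right)} = \sqrt{16 + \left(648 + 0 \cdot 33\right) \left(1884 - 87\right)} = \sqrt{16 + \left(648 + 0\right) 1797} = \sqrt{16 + 648 \cdot 1797} = \sqrt{16 + 1164456} = \sqrt{1164472} = 2 \sqrt{291118}$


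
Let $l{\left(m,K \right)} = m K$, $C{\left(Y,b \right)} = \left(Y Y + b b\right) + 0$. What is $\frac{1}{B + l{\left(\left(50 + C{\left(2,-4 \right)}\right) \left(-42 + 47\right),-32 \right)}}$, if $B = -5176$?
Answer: $- \frac{1}{16376} \approx -6.1065 \cdot 10^{-5}$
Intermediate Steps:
$C{\left(Y,b \right)} = Y^{2} + b^{2}$ ($C{\left(Y,b \right)} = \left(Y^{2} + b^{2}\right) + 0 = Y^{2} + b^{2}$)
$l{\left(m,K \right)} = K m$
$\frac{1}{B + l{\left(\left(50 + C{\left(2,-4 \right)}\right) \left(-42 + 47\right),-32 \right)}} = \frac{1}{-5176 - 32 \left(50 + \left(2^{2} + \left(-4\right)^{2}\right)\right) \left(-42 + 47\right)} = \frac{1}{-5176 - 32 \left(50 + \left(4 + 16\right)\right) 5} = \frac{1}{-5176 - 32 \left(50 + 20\right) 5} = \frac{1}{-5176 - 32 \cdot 70 \cdot 5} = \frac{1}{-5176 - 11200} = \frac{1}{-16376} = - \frac{1}{16376}$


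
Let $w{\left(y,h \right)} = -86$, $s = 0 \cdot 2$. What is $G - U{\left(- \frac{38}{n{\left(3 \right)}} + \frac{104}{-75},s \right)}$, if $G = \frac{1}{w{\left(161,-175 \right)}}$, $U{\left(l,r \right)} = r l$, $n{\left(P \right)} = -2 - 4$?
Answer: $- \frac{1}{86} \approx -0.011628$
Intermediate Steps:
$n{\left(P \right)} = -6$ ($n{\left(P \right)} = -2 - 4 = -6$)
$s = 0$
$U{\left(l,r \right)} = l r$
$G = - \frac{1}{86}$ ($G = \frac{1}{-86} = - \frac{1}{86} \approx -0.011628$)
$G - U{\left(- \frac{38}{n{\left(3 \right)}} + \frac{104}{-75},s \right)} = - \frac{1}{86} - \left(- \frac{38}{-6} + \frac{104}{-75}\right) 0 = - \frac{1}{86} - \left(\left(-38\right) \left(- \frac{1}{6}\right) + 104 \left(- \frac{1}{75}\right)\right) 0 = - \frac{1}{86} - \left(\frac{19}{3} - \frac{104}{75}\right) 0 = - \frac{1}{86} - \frac{371}{75} \cdot 0 = - \frac{1}{86} - 0 = - \frac{1}{86} + 0 = - \frac{1}{86}$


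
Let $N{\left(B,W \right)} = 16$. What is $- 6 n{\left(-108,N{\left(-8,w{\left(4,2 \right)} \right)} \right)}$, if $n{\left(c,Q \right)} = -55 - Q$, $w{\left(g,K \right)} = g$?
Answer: $426$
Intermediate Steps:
$- 6 n{\left(-108,N{\left(-8,w{\left(4,2 \right)} \right)} \right)} = - 6 \left(-55 - 16\right) = \left(-6\right) \left(-71\right) = 426$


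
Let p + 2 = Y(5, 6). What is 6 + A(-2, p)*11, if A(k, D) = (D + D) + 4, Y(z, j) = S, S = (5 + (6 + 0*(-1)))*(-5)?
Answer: -1204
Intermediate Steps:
S = -55 (S = (5 + (6 + 0))*(-5) = (5 + 6)*(-5) = 11*(-5) = -55)
Y(z, j) = -55
p = -57 (p = -2 - 55 = -57)
A(k, D) = 4 + 2*D (A(k, D) = 2*D + 4 = 4 + 2*D)
6 + A(-2, p)*11 = 6 + (4 + 2*(-57))*11 = 6 + (4 - 114)*11 = 6 - 110*11 = 6 - 1210 = -1204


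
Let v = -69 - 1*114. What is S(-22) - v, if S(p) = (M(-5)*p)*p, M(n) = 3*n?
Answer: -7077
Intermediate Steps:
v = -183 (v = -69 - 114 = -183)
S(p) = -15*p² (S(p) = ((3*(-5))*p)*p = (-15*p)*p = -15*p²)
S(-22) - v = -15*(-22)² - 1*(-183) = -15*484 + 183 = -7260 + 183 = -7077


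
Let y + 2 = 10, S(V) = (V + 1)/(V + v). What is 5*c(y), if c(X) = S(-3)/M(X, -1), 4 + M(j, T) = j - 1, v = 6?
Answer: -10/9 ≈ -1.1111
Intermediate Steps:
S(V) = (1 + V)/(6 + V) (S(V) = (V + 1)/(V + 6) = (1 + V)/(6 + V))
y = 8 (y = -2 + 10 = 8)
M(j, T) = -5 + j (M(j, T) = -4 + (j - 1) = -4 + (-1 + j) = -5 + j)
c(X) = -2/(3*(-5 + X)) (c(X) = ((1 - 3)/(6 - 3))/(-5 + X) = (-2/3)/(-5 + X) = ((⅓)*(-2))/(-5 + X) = -2/(3*(-5 + X)))
5*c(y) = 5*(-2/(-15 + 3*8)) = 5*(-2/(-15 + 24)) = 5*(-2/9) = -10/9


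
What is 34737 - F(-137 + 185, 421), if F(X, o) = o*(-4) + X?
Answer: 36373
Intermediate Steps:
F(X, o) = X - 4*o (F(X, o) = -4*o + X = X - 4*o)
34737 - F(-137 + 185, 421) = 34737 - ((-137 + 185) - 4*421) = 34737 - (48 - 1684) = 34737 - 1*(-1636) = 34737 + 1636 = 36373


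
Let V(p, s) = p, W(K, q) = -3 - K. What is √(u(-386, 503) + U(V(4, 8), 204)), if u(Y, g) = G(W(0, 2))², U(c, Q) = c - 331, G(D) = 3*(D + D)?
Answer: I*√3 ≈ 1.732*I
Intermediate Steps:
G(D) = 6*D (G(D) = 3*(2*D) = 6*D)
U(c, Q) = -331 + c
u(Y, g) = 324 (u(Y, g) = (6*(-3 - 1*0))² = (6*(-3 + 0))² = (6*(-3))² = (-18)² = 324)
√(u(-386, 503) + U(V(4, 8), 204)) = √(324 + (-331 + 4)) = √(324 - 327) = √(-3) = I*√3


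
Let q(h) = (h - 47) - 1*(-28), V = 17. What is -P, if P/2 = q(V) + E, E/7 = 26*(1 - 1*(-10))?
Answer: -4000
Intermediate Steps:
E = 2002 (E = 7*(26*(1 - 1*(-10))) = 7*(26*(1 + 10)) = 7*(26*11) = 7*286 = 2002)
q(h) = -19 + h (q(h) = (-47 + h) + 28 = -19 + h)
P = 4000 (P = 2*((-19 + 17) + 2002) = 2*(-2 + 2002) = 2*2000 = 4000)
-P = -1*4000 = -4000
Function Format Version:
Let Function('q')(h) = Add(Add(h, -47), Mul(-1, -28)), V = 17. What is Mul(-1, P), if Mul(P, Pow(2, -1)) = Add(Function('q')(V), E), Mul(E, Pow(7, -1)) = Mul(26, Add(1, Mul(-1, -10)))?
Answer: -4000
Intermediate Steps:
E = 2002 (E = Mul(7, Mul(26, Add(1, Mul(-1, -10)))) = Mul(7, Mul(26, Add(1, 10))) = Mul(7, Mul(26, 11)) = Mul(7, 286) = 2002)
Function('q')(h) = Add(-19, h) (Function('q')(h) = Add(Add(-47, h), 28) = Add(-19, h))
P = 4000 (P = Mul(2, Add(Add(-19, 17), 2002)) = Mul(2, Add(-2, 2002)) = Mul(2, 2000) = 4000)
Mul(-1, P) = Mul(-1, 4000) = -4000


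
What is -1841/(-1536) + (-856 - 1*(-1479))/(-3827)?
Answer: 68411/66048 ≈ 1.0358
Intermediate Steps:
-1841/(-1536) + (-856 - 1*(-1479))/(-3827) = -1841*(-1/1536) + (-856 + 1479)*(-1/3827) = 1841/1536 + 623*(-1/3827) = 1841/1536 - 7/43 = 68411/66048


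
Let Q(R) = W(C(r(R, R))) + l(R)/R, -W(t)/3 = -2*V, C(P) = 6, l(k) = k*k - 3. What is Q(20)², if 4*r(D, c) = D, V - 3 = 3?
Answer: 1247689/400 ≈ 3119.2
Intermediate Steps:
V = 6 (V = 3 + 3 = 6)
l(k) = -3 + k² (l(k) = k² - 3 = -3 + k²)
r(D, c) = D/4
W(t) = 36 (W(t) = -(-6)*6 = -3*(-12) = 36)
Q(R) = 36 + (-3 + R²)/R
Q(20)² = (36 + 20 - 3/20)² = (1117/20)² = 1247689/400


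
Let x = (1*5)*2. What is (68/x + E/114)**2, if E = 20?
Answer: 3952144/81225 ≈ 48.657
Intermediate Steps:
x = 10 (x = 5*2 = 10)
(68/x + E/114)**2 = (68/10 + 20/114)**2 = (68*(1/10) + 20*(1/114))**2 = (34/5 + 10/57)**2 = (1988/285)**2 = 3952144/81225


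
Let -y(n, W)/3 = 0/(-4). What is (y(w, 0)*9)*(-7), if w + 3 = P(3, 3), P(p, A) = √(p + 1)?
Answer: 0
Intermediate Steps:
P(p, A) = √(1 + p)
w = -1 (w = -3 + √(1 + 3) = -3 + √4 = -3 + 2 = -1)
y(n, W) = 0 (y(n, W) = -0/(-4) = -0*(-1)/4 = -3*0 = 0)
(y(w, 0)*9)*(-7) = (0*9)*(-7) = 0*(-7) = 0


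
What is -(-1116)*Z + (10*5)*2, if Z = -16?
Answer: -17756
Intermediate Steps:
-(-1116)*Z + (10*5)*2 = -(-1116)*(-16) + (10*5)*2 = -1116*16 + 50*2 = -17856 + 100 = -17756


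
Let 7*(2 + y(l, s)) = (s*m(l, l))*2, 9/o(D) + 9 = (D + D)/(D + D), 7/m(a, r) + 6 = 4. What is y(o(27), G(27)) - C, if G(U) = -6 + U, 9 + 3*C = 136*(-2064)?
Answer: 93548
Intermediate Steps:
m(a, r) = -7/2 (m(a, r) = 7/(-6 + 4) = 7/(-2) = 7*(-½) = -7/2)
C = -93571 (C = -3 + (136*(-2064))/3 = -3 + (⅓)*(-280704) = -3 - 93568 = -93571)
o(D) = -9/8 (o(D) = 9/(-9 + (D + D)/(D + D)) = 9/(-9 + (2*D)/((2*D))) = 9/(-9 + (2*D)*(1/(2*D))) = 9/(-9 + 1) = 9/(-8) = 9*(-⅛) = -9/8)
y(l, s) = -2 - s (y(l, s) = -2 + ((s*(-7/2))*2)/7 = -2 + (-7*s/2*2)/7 = -2 + (-7*s)/7 = -2 - s)
y(o(27), G(27)) - C = (-2 - (-6 + 27)) - 1*(-93571) = (-2 - 1*21) + 93571 = (-2 - 21) + 93571 = -23 + 93571 = 93548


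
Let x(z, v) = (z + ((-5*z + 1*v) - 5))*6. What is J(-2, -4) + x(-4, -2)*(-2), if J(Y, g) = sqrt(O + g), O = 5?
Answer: -107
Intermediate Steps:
J(Y, g) = sqrt(5 + g)
x(z, v) = -30 - 24*z + 6*v (x(z, v) = (z + ((-5*z + v) - 5))*6 = (z + ((v - 5*z) - 5))*6 = (z + (-5 + v - 5*z))*6 = (-5 + v - 4*z)*6 = -30 - 24*z + 6*v)
J(-2, -4) + x(-4, -2)*(-2) = sqrt(5 - 4) + (-30 - 24*(-4) + 6*(-2))*(-2) = sqrt(1) + (-30 + 96 - 12)*(-2) = 1 + 54*(-2) = 1 - 108 = -107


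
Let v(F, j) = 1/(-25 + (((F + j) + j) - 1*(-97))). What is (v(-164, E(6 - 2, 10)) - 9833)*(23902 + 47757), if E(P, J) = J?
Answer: -50732923843/72 ≈ -7.0462e+8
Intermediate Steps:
v(F, j) = 1/(72 + F + 2*j) (v(F, j) = 1/(-25 + ((F + 2*j) + 97)) = 1/(-25 + (97 + F + 2*j)) = 1/(72 + F + 2*j))
(v(-164, E(6 - 2, 10)) - 9833)*(23902 + 47757) = (1/(72 - 164 + 2*10) - 9833)*(23902 + 47757) = (1/(72 - 164 + 20) - 9833)*71659 = (1/(-72) - 9833)*71659 = (-1/72 - 9833)*71659 = -707977/72*71659 = -50732923843/72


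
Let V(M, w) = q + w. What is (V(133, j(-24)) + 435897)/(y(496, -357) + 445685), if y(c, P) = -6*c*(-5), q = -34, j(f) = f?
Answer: 435839/460565 ≈ 0.94631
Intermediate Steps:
V(M, w) = -34 + w
y(c, P) = 30*c
(V(133, j(-24)) + 435897)/(y(496, -357) + 445685) = ((-34 - 24) + 435897)/(30*496 + 445685) = (-58 + 435897)/(14880 + 445685) = 435839/460565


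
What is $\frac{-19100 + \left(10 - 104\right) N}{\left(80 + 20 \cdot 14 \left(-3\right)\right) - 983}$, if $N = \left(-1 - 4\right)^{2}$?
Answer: $\frac{7150}{581} \approx 12.306$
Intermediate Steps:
$N = 25$ ($N = \left(-5\right)^{2} = 25$)
$\frac{-19100 + \left(10 - 104\right) N}{\left(80 + 20 \cdot 14 \left(-3\right)\right) - 983} = \frac{-19100 + \left(10 - 104\right) 25}{\left(80 + 20 \cdot 14 \left(-3\right)\right) - 983} = \frac{-19100 - 2350}{\left(80 + 280 \left(-3\right)\right) - 983} = \frac{-19100 - 2350}{\left(80 - 840\right) - 983} = - \frac{21450}{-760 - 983} = - \frac{21450}{-1743} = \left(-21450\right) \left(- \frac{1}{1743}\right) = \frac{7150}{581}$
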